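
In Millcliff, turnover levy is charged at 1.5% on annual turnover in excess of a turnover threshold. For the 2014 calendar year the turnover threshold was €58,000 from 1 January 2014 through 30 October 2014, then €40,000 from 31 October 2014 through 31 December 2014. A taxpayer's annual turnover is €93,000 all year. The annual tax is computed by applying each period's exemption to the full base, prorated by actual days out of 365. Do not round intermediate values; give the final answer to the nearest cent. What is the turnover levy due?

€570.86

1 January – 30 October 2014: 303 days, exemption €58,000 → (€93,000 − €58,000) × 1.5% × 303/365 = €435.8219
31 October – 31 December 2014: 62 days, exemption €40,000 → (€93,000 − €40,000) × 1.5% × 62/365 = €135.0411
Total = €570.8630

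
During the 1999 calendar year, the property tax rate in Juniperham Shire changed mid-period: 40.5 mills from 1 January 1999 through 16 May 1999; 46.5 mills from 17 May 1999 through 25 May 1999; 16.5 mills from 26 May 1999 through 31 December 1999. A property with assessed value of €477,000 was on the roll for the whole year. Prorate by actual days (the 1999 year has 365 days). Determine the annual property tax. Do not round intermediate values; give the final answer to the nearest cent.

€12,488.91

1 January – 16 May 1999: 136 days at 40.5 mills → €477,000 × 4.05% × 136/365 = €7,198.1260
17 May – 25 May 1999: 9 days at 46.5 mills → €477,000 × 4.65% × 9/365 = €546.9164
26 May – 31 December 1999: 220 days at 16.5 mills → €477,000 × 1.65% × 220/365 = €4,743.8630
Total = €12,488.9055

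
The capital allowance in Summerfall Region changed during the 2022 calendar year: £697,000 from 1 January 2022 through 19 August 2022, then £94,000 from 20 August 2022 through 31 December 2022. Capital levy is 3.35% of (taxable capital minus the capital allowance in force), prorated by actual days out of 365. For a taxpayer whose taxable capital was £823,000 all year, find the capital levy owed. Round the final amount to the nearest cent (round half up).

1 January – 19 August 2022: 231 days, exemption £697,000 → (£823,000 − £697,000) × 3.35% × 231/365 = £2,671.3726
20 August – 31 December 2022: 134 days, exemption £94,000 → (£823,000 − £94,000) × 3.35% × 134/365 = £8,965.7014
Total = £11,637.0740

£11,637.07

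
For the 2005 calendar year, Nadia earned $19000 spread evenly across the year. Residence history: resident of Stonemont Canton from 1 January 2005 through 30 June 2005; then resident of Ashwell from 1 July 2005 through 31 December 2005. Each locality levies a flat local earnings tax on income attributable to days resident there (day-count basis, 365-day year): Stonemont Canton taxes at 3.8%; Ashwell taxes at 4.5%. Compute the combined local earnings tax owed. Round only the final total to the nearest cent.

Stonemont Canton, 1 January – 30 June 2005: 181 days → $19000 × 3.8% × 181/365 = $358.0329
Ashwell, 1 July – 31 December 2005: 184 days → $19000 × 4.5% × 184/365 = $431.0137
Total = $789.0466

$789.05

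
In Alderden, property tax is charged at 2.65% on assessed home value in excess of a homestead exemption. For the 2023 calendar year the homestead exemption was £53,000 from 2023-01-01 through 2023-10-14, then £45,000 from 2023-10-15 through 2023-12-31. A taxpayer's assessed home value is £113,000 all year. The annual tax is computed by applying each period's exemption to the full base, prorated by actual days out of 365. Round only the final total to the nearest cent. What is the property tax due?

2023-01-01 to 2023-10-14: 287 days, exemption £53,000 → (£113,000 − £53,000) × 2.65% × 287/365 = £1,250.2192
2023-10-15 to 2023-12-31: 78 days, exemption £45,000 → (£113,000 − £45,000) × 2.65% × 78/365 = £385.0849
Total = £1,635.3041

£1,635.30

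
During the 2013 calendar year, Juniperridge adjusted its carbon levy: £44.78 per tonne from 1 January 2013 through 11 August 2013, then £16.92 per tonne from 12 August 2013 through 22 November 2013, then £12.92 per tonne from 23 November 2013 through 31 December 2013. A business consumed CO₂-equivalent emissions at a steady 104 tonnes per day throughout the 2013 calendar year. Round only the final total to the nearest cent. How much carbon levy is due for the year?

1 January – 11 August 2013: 223 days × 104 tonnes/day = 23,192 tonnes at £44.78/tonne → £1038537.76
12 August – 22 November 2013: 103 days × 104 tonnes/day = 10,712 tonnes at £16.92/tonne → £181247.04
23 November – 31 December 2013: 39 days × 104 tonnes/day = 4,056 tonnes at £12.92/tonne → £52403.52

£1272188.32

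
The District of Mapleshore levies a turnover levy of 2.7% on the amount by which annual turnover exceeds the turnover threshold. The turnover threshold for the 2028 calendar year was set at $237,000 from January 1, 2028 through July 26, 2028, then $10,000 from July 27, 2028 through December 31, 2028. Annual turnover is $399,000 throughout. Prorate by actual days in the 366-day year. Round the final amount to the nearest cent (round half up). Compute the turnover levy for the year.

$7,019.85

January 1 – July 26, 2028: 208 days, exemption $237,000 → ($399,000 − $237,000) × 2.7% × 208/366 = $2,485.7705
July 27 – December 31, 2028: 158 days, exemption $10,000 → ($399,000 − $10,000) × 2.7% × 158/366 = $4,534.0820
Total = $7,019.8525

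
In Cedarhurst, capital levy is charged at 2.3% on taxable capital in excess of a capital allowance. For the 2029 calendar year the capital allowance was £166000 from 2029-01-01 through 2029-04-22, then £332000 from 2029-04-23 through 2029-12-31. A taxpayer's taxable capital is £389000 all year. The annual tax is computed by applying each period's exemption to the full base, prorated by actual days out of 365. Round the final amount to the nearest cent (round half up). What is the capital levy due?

£2482.55

2029-01-01 to 2029-04-22: 112 days, exemption £166000 → (£389000 − £166000) × 2.3% × 112/365 = £1573.8301
2029-04-23 to 2029-12-31: 253 days, exemption £332000 → (£389000 − £332000) × 2.3% × 253/365 = £908.7205
Total = £2482.5507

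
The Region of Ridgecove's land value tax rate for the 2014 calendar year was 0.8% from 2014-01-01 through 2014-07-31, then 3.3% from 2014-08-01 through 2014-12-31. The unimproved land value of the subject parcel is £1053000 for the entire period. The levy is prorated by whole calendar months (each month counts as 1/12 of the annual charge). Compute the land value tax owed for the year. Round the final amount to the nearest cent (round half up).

£19392.75

2014-01-01 to 2014-07-31: 7 months at 0.8% → £1053000 × 0.8% × 7/12 = £4914.0000
2014-08-01 to 2014-12-31: 5 months at 3.3% → £1053000 × 3.3% × 5/12 = £14478.7500
Total = £19392.7500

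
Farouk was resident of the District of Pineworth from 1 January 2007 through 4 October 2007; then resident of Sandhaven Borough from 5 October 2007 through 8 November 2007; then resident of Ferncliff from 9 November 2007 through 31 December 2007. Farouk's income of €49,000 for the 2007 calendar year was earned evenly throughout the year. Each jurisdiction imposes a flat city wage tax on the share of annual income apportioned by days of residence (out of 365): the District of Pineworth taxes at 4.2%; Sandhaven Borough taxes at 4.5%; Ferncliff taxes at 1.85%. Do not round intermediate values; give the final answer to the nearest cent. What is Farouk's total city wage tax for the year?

The District of Pineworth, 1 January – 4 October 2007: 277 days → €49,000 × 4.2% × 277/365 = €1,561.8247
Sandhaven Borough, 5 October – 8 November 2007: 35 days → €49,000 × 4.5% × 35/365 = €211.4384
Ferncliff, 9 November – 31 December 2007: 53 days → €49,000 × 1.85% × 53/365 = €131.6288
Total = €1,904.8918

€1,904.89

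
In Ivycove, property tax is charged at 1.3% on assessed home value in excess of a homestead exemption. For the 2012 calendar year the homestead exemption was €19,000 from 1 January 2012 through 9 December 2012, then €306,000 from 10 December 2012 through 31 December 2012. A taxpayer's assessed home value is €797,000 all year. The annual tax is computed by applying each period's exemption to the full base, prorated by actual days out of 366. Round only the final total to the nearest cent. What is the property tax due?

€9,889.73

1 January – 9 December 2012: 344 days, exemption €19,000 → (€797,000 − €19,000) × 1.3% × 344/366 = €9,506.0546
10 December – 31 December 2012: 22 days, exemption €306,000 → (€797,000 − €306,000) × 1.3% × 22/366 = €383.6776
Total = €9,889.7322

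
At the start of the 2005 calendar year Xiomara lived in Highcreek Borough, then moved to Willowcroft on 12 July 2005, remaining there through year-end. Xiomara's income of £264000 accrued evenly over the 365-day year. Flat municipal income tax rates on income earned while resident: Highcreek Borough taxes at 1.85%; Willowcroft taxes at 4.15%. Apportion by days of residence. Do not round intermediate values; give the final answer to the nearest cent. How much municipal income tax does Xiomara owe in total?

£7761.96

Highcreek Borough, 1 January – 11 July 2005: 192 days → £264000 × 1.85% × 192/365 = £2569.1178
Willowcroft, 12 July – 31 December 2005: 173 days → £264000 × 4.15% × 173/365 = £5192.8438
Total = £7761.9616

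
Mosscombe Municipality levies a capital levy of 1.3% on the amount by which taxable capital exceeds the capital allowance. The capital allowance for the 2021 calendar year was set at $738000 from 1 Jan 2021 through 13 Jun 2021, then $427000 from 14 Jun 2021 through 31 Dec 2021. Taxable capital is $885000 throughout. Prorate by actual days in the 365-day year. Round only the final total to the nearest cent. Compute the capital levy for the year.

$4137.42

1 Jan – 13 Jun 2021: 164 days, exemption $738000 → ($885000 − $738000) × 1.3% × 164/365 = $858.6411
14 Jun – 31 Dec 2021: 201 days, exemption $427000 → ($885000 − $427000) × 1.3% × 201/365 = $3278.7781
Total = $4137.4192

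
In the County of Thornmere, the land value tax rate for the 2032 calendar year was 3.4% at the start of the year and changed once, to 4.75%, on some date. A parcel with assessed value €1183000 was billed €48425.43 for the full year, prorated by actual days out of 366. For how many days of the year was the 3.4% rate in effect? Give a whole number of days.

Let d = days at the first rate; then 366 − d days at the second rate.
€1183000 × [3.4%·d + 4.75%·(366−d)] / 366 = €48425.43
Solving gives d = 178, so the new rate took effect on June 27, 2032.

178 days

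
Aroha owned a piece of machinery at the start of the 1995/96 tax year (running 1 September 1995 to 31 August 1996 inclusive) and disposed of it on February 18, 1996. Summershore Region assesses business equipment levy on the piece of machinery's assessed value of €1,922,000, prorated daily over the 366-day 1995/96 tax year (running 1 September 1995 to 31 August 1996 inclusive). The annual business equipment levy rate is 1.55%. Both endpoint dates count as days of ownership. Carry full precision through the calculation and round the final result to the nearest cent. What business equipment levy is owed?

€13,918.75

Days held (September 1, 1995 – February 18, 1996): 171 out of 366
Tax = €1,922,000 × 1.55% × 171/366 = €13,918.7459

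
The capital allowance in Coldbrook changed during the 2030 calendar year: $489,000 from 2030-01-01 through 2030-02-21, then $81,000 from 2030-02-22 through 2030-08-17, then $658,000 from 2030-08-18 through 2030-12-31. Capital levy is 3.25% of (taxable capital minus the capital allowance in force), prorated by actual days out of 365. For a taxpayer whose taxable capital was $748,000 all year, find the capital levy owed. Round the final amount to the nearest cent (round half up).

$12,801.17

2030-01-01 to 2030-02-21: 52 days, exemption $489,000 → ($748,000 − $489,000) × 3.25% × 52/365 = $1,199.2055
2030-02-22 to 2030-08-17: 177 days, exemption $81,000 → ($748,000 − $81,000) × 3.25% × 177/365 = $10,512.1027
2030-08-18 to 2030-12-31: 136 days, exemption $658,000 → ($748,000 − $658,000) × 3.25% × 136/365 = $1,089.8630
Total = $12,801.1712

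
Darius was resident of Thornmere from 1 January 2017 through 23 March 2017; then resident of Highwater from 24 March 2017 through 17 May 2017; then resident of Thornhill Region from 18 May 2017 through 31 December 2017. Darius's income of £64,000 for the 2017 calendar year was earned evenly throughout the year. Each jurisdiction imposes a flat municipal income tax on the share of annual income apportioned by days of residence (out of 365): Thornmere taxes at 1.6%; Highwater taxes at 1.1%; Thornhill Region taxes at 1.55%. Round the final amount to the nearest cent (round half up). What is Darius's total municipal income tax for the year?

£955.79

Thornmere, 1 January – 23 March 2017: 82 days → £64,000 × 1.6% × 82/365 = £230.0493
Highwater, 24 March – 17 May 2017: 55 days → £64,000 × 1.1% × 55/365 = £106.0822
Thornhill Region, 18 May – 31 December 2017: 228 days → £64,000 × 1.55% × 228/365 = £619.6603
Total = £955.7918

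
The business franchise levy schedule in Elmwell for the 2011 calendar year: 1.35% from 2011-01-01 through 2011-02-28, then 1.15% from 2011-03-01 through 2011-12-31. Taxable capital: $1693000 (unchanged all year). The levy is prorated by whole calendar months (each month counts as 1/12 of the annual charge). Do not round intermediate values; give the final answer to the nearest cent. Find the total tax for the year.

2011-01-01 to 2011-02-28: 2 months at 1.35% → $1693000 × 1.35% × 2/12 = $3809.2500
2011-03-01 to 2011-12-31: 10 months at 1.15% → $1693000 × 1.15% × 10/12 = $16224.5833
Total = $20033.8333

$20033.83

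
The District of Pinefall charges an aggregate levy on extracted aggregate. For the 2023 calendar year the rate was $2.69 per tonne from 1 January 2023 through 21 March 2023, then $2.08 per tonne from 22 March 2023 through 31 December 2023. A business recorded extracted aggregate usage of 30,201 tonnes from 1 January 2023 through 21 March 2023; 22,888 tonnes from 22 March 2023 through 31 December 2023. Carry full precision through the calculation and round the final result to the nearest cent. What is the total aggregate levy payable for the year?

$128,847.73

1 January – 21 March 2023: 30,201 tonnes at $2.69/tonne → $81,240.69
22 March – 31 December 2023: 22,888 tonnes at $2.08/tonne → $47,607.04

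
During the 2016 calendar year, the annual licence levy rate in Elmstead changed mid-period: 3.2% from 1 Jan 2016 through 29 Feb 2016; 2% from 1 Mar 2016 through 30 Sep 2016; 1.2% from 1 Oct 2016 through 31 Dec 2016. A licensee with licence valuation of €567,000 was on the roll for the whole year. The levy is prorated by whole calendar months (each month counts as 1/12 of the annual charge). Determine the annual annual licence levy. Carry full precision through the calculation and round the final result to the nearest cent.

1 Jan – 29 Feb 2016: 2 months at 3.2% → €567,000 × 3.2% × 2/12 = €3,024.0000
1 Mar – 30 Sep 2016: 7 months at 2% → €567,000 × 2% × 7/12 = €6,615.0000
1 Oct – 31 Dec 2016: 3 months at 1.2% → €567,000 × 1.2% × 3/12 = €1,701.0000
Total = €11,340.0000

€11,340.00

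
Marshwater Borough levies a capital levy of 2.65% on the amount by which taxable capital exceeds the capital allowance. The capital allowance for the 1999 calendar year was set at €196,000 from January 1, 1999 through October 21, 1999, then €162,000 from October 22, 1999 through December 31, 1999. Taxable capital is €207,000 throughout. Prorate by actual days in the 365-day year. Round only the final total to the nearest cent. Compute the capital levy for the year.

January 1 – October 21, 1999: 294 days, exemption €196,000 → (€207,000 − €196,000) × 2.65% × 294/365 = €234.7973
October 22 – December 31, 1999: 71 days, exemption €162,000 → (€207,000 − €162,000) × 2.65% × 71/365 = €231.9658
Total = €466.7630

€466.76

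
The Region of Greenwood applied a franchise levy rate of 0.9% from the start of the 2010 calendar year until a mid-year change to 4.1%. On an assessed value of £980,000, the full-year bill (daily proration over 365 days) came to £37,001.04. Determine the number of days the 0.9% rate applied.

Let d = days at the first rate; then 365 − d days at the second rate.
£980,000 × [0.9%·d + 4.1%·(365−d)] / 365 = £37,001.04
Solving gives d = 37, so the new rate took effect on 7 February 2010.

37 days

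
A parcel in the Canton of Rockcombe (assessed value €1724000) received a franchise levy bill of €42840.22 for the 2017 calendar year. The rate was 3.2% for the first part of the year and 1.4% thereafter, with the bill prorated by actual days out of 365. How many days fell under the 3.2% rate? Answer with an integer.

220 days

Let d = days at the first rate; then 365 − d days at the second rate.
€1724000 × [3.2%·d + 1.4%·(365−d)] / 365 = €42840.22
Solving gives d = 220, so the new rate took effect on 9 Aug 2017.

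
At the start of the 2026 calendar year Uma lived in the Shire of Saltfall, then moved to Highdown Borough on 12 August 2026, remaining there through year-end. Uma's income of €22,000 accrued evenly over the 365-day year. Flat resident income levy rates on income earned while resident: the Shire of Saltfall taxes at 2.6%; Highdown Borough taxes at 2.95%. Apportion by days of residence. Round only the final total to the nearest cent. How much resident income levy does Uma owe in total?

€601.96

The Shire of Saltfall, 1 January – 11 August 2026: 223 days → €22,000 × 2.6% × 223/365 = €349.4685
Highdown Borough, 12 August – 31 December 2026: 142 days → €22,000 × 2.95% × 142/365 = €252.4877
Total = €601.9562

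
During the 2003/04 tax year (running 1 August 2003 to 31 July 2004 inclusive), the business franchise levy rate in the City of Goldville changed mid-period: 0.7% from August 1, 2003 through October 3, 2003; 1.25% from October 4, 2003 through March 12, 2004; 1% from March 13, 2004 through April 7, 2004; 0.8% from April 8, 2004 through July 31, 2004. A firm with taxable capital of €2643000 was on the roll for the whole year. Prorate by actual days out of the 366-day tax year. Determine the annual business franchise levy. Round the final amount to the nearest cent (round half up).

€26289.18

August 1 – October 3, 2003: 64 days at 0.7% → €2643000 × 0.7% × 64/366 = €3235.1475
October 4, 2003 – March 12, 2004: 161 days at 1.25% → €2643000 × 1.25% × 161/366 = €14532.8893
March 13 – April 7, 2004: 26 days at 1% → €2643000 × 1% × 26/366 = €1877.5410
April 8 – July 31, 2004: 115 days at 0.8% → €2643000 × 0.8% × 115/366 = €6643.6066
Total = €26289.1844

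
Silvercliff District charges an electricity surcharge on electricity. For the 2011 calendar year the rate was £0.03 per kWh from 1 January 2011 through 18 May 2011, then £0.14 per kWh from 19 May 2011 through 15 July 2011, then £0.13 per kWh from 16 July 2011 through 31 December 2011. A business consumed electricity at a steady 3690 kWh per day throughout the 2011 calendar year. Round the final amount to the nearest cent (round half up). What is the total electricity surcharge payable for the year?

£126,308.70

1 January – 18 May 2011: 138 days × 3690 kWh/day = 509,220 kWh at £0.03/kWh → £15,276.60
19 May – 15 July 2011: 58 days × 3690 kWh/day = 214,020 kWh at £0.14/kWh → £29,962.80
16 July – 31 December 2011: 169 days × 3690 kWh/day = 623,610 kWh at £0.13/kWh → £81,069.30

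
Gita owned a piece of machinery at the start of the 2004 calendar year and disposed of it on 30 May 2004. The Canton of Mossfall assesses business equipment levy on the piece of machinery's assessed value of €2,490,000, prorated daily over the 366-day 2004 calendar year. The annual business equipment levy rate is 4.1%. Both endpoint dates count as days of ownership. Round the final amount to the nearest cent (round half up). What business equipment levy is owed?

Days held (1 January – 30 May 2004): 151 out of 366
Tax = €2,490,000 × 4.1% × 151/366 = €42,119.0984

€42,119.10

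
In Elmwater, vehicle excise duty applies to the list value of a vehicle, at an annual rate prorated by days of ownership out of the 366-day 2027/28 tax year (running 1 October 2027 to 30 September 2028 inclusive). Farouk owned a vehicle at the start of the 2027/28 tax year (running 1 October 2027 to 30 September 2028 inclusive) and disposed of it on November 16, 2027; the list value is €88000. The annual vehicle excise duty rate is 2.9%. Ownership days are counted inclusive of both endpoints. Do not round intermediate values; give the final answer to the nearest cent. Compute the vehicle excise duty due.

Days held (October 1 – November 16, 2027): 47 out of 366
Tax = €88000 × 2.9% × 47/366 = €327.7158

€327.72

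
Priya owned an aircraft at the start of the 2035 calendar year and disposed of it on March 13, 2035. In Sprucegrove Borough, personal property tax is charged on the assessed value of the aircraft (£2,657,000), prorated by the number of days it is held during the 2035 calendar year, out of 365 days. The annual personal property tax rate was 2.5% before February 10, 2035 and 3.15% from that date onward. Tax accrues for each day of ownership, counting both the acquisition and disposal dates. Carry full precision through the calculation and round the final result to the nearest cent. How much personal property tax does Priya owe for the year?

January 1 – February 9, 2035: 40 days at 2.5% → £2,657,000 × 2.5% × 40/365 = £7,279.4521
February 10 – March 13, 2035: 32 days at 3.15% → £2,657,000 × 3.15% × 32/365 = £7,337.6877
Total = £14,617.1397

£14,617.14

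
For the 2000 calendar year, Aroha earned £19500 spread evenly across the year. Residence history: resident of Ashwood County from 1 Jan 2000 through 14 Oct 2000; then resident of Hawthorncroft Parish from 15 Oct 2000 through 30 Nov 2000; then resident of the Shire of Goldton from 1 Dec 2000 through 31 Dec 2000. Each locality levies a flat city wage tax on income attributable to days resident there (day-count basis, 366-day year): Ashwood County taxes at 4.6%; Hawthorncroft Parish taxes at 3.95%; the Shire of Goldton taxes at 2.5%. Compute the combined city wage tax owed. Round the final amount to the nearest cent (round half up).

£846.04

Ashwood County, 1 Jan – 14 Oct 2000: 288 days → £19500 × 4.6% × 288/366 = £705.8361
Hawthorncroft Parish, 15 Oct – 30 Nov 2000: 47 days → £19500 × 3.95% × 47/366 = £98.9119
The Shire of Goldton, 1 Dec – 31 Dec 2000: 31 days → £19500 × 2.5% × 31/366 = £41.2910
Total = £846.0389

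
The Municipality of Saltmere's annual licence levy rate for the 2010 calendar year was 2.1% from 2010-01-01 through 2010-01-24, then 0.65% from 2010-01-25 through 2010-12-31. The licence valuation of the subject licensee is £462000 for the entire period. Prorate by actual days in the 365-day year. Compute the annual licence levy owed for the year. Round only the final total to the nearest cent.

2010-01-01 to 2010-01-24: 24 days at 2.1% → £462000 × 2.1% × 24/365 = £637.9397
2010-01-25 to 2010-12-31: 341 days at 0.65% → £462000 × 0.65% × 341/365 = £2805.5425
Total = £3443.4822

£3443.48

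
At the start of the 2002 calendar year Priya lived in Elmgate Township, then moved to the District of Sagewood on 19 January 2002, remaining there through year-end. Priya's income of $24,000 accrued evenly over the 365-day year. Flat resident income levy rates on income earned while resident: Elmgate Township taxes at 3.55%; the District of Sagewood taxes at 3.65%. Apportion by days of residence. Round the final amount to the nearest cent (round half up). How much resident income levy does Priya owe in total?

Elmgate Township, 1 January – 18 January 2002: 18 days → $24,000 × 3.55% × 18/365 = $42.0164
The District of Sagewood, 19 January – 31 December 2002: 347 days → $24,000 × 3.65% × 347/365 = $832.8000
Total = $874.8164

$874.82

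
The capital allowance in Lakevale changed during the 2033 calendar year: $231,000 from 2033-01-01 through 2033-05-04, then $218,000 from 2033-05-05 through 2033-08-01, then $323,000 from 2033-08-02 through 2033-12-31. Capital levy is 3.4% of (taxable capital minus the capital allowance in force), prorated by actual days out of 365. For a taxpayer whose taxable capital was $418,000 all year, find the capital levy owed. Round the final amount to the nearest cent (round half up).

2033-01-01 to 2033-05-04: 124 days, exemption $231,000 → ($418,000 − $231,000) × 3.4% × 124/365 = $2,159.9781
2033-05-05 to 2033-08-01: 89 days, exemption $218,000 → ($418,000 − $218,000) × 3.4% × 89/365 = $1,658.0822
2033-08-02 to 2033-12-31: 152 days, exemption $323,000 → ($418,000 − $323,000) × 3.4% × 152/365 = $1,345.0959
Total = $5,163.1562

$5,163.16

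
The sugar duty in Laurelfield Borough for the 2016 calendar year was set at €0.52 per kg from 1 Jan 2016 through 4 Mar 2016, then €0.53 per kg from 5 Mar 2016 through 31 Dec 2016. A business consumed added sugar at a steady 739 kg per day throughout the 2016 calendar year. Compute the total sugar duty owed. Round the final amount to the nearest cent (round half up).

1 Jan – 4 Mar 2016: 64 days × 739 kg/day = 47,296 kg at €0.52/kg → €24,593.92
5 Mar – 31 Dec 2016: 302 days × 739 kg/day = 223,178 kg at €0.53/kg → €118,284.34

€142,878.26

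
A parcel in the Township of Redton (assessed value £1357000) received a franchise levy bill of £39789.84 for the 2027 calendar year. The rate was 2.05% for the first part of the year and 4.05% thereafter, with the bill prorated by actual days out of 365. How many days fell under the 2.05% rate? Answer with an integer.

Let d = days at the first rate; then 365 − d days at the second rate.
£1357000 × [2.05%·d + 4.05%·(365−d)] / 365 = £39789.84
Solving gives d = 204, so the new rate took effect on 24 Jul 2027.

204 days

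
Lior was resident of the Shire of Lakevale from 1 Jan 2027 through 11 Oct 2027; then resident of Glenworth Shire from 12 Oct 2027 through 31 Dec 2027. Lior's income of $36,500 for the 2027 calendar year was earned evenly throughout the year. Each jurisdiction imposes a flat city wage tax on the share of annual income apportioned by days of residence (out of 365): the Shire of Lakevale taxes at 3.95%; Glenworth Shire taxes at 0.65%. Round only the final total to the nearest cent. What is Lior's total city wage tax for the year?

$1,174.45

The Shire of Lakevale, 1 Jan – 11 Oct 2027: 284 days → $36,500 × 3.95% × 284/365 = $1,121.8000
Glenworth Shire, 12 Oct – 31 Dec 2027: 81 days → $36,500 × 0.65% × 81/365 = $52.6500
Total = $1,174.4500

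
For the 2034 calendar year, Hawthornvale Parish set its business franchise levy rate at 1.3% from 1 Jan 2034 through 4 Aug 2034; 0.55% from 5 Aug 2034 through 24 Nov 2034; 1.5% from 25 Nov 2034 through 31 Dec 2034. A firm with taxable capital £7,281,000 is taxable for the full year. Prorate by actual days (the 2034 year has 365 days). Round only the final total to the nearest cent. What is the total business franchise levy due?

£79,372.87

1 Jan – 4 Aug 2034: 216 days at 1.3% → £7,281,000 × 1.3% × 216/365 = £56,013.8301
5 Aug – 24 Nov 2034: 112 days at 0.55% → £7,281,000 × 0.55% × 112/365 = £12,287.9342
25 Nov – 31 Dec 2034: 37 days at 1.5% → £7,281,000 × 1.5% × 37/365 = £11,071.1096
Total = £79,372.8740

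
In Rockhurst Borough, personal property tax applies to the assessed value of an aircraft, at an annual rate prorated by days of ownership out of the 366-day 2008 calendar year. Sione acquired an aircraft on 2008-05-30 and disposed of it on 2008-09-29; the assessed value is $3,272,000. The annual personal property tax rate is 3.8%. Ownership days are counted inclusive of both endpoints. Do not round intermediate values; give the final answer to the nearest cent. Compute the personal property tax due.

Days held (2008-05-30 to 2008-09-29): 123 out of 366
Tax = $3,272,000 × 3.8% × 123/366 = $41,785.0492

$41,785.05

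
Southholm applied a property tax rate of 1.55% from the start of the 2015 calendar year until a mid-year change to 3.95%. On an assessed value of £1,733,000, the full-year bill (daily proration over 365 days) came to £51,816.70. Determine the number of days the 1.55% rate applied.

Let d = days at the first rate; then 365 − d days at the second rate.
£1,733,000 × [1.55%·d + 3.95%·(365−d)] / 365 = £51,816.70
Solving gives d = 146, so the new rate took effect on 27 May 2015.

146 days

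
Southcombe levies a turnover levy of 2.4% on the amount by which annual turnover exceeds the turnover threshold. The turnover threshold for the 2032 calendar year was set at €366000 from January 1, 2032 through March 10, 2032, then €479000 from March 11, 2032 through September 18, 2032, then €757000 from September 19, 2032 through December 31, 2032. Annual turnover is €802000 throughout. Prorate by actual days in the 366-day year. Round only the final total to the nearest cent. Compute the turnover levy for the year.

€6374.82

January 1 – March 10, 2032: 70 days, exemption €366000 → (€802000 − €366000) × 2.4% × 70/366 = €2001.3115
March 11 – September 18, 2032: 192 days, exemption €479000 → (€802000 − €479000) × 2.4% × 192/366 = €4066.6230
September 19 – December 31, 2032: 104 days, exemption €757000 → (€802000 − €757000) × 2.4% × 104/366 = €306.8852
Total = €6374.8197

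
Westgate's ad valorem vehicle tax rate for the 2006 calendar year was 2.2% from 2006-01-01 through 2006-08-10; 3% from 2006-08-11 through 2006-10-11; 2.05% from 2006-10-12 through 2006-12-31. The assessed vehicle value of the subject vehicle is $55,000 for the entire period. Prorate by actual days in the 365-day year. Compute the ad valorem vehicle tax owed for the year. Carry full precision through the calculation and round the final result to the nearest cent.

$1,266.43

2006-01-01 to 2006-08-10: 222 days at 2.2% → $55,000 × 2.2% × 222/365 = $735.9452
2006-08-11 to 2006-10-11: 62 days at 3% → $55,000 × 3% × 62/365 = $280.2740
2006-10-12 to 2006-12-31: 81 days at 2.05% → $55,000 × 2.05% × 81/365 = $250.2123
Total = $1,266.4315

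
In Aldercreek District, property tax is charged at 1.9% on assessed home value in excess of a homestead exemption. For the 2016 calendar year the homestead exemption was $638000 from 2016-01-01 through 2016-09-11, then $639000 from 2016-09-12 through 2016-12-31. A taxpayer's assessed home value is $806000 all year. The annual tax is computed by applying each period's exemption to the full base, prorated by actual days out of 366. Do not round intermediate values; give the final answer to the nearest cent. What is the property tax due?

$3186.24

2016-01-01 to 2016-09-11: 255 days, exemption $638000 → ($806000 − $638000) × 1.9% × 255/366 = $2223.9344
2016-09-12 to 2016-12-31: 111 days, exemption $639000 → ($806000 − $639000) × 1.9% × 111/366 = $962.3033
Total = $3186.2377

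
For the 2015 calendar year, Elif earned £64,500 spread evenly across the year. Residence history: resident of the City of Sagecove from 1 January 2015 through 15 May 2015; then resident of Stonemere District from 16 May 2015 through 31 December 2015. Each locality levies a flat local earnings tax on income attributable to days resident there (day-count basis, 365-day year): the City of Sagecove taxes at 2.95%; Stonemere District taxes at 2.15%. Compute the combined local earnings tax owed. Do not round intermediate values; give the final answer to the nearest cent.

£1,577.60

The City of Sagecove, 1 January – 15 May 2015: 135 days → £64,500 × 2.95% × 135/365 = £703.7568
Stonemere District, 16 May – 31 December 2015: 230 days → £64,500 × 2.15% × 230/365 = £873.8425
Total = £1,577.5993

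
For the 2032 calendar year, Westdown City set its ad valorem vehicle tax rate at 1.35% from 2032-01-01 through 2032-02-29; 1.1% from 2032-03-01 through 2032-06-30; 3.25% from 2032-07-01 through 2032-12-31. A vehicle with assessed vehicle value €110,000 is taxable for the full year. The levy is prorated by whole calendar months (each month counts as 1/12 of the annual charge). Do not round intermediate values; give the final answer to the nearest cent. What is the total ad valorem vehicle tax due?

€2,438.33

2032-01-01 to 2032-02-29: 2 months at 1.35% → €110,000 × 1.35% × 2/12 = €247.5000
2032-03-01 to 2032-06-30: 4 months at 1.1% → €110,000 × 1.1% × 4/12 = €403.3333
2032-07-01 to 2032-12-31: 6 months at 3.25% → €110,000 × 3.25% × 6/12 = €1,787.5000
Total = €2,438.3333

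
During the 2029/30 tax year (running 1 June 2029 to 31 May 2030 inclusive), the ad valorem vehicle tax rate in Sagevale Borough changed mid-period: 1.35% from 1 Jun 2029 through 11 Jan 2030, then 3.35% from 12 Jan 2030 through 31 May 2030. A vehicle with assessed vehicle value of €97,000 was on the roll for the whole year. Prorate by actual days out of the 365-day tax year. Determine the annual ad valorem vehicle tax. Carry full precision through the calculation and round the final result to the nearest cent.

1 Jun 2029 – 11 Jan 2030: 225 days at 1.35% → €97,000 × 1.35% × 225/365 = €807.2260
12 Jan – 31 May 2030: 140 days at 3.35% → €97,000 × 3.35% × 140/365 = €1,246.3836
Total = €2,053.6096

€2,053.61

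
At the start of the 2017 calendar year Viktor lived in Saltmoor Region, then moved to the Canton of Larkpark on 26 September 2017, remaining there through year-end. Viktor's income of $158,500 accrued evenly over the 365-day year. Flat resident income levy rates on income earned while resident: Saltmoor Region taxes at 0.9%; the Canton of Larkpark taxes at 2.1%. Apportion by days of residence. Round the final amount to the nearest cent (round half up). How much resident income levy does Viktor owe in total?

Saltmoor Region, 1 January – 25 September 2017: 268 days → $158,500 × 0.9% × 268/365 = $1,047.4027
The Canton of Larkpark, 26 September – 31 December 2017: 97 days → $158,500 × 2.1% × 97/365 = $884.5603
Total = $1,931.9630

$1,931.96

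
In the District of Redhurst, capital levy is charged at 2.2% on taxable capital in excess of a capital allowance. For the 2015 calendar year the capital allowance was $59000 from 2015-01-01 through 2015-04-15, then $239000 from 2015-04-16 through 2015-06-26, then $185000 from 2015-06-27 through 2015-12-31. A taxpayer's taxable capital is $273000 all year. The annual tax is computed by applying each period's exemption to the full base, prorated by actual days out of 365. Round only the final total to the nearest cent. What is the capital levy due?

$2499.08

2015-01-01 to 2015-04-15: 105 days, exemption $59000 → ($273000 − $59000) × 2.2% × 105/365 = $1354.3562
2015-04-16 to 2015-06-26: 72 days, exemption $239000 → ($273000 − $239000) × 2.2% × 72/365 = $147.5507
2015-06-27 to 2015-12-31: 188 days, exemption $185000 → ($273000 − $185000) × 2.2% × 188/365 = $997.1726
Total = $2499.0795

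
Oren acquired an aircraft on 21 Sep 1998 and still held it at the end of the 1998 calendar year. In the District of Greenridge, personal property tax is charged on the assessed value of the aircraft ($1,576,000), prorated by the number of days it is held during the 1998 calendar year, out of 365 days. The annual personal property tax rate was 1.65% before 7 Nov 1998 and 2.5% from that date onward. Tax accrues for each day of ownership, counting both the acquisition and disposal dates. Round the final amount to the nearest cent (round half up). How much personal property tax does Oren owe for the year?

$9,285.45

21 Sep – 6 Nov 1998: 47 days at 1.65% → $1,576,000 × 1.65% × 47/365 = $3,348.4603
7 Nov – 31 Dec 1998: 55 days at 2.5% → $1,576,000 × 2.5% × 55/365 = $5,936.9863
Total = $9,285.4466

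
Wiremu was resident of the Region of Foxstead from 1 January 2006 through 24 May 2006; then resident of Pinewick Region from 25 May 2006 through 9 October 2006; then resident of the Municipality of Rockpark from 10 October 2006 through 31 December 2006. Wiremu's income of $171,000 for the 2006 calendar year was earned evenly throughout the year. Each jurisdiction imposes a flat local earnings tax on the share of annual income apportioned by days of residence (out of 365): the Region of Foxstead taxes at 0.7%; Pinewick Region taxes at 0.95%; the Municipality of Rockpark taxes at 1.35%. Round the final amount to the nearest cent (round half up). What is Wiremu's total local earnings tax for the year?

$1,611.38

The Region of Foxstead, 1 January – 24 May 2006: 144 days → $171,000 × 0.7% × 144/365 = $472.2411
Pinewick Region, 25 May – 9 October 2006: 138 days → $171,000 × 0.95% × 138/365 = $614.1945
The Municipality of Rockpark, 10 October – 31 December 2006: 83 days → $171,000 × 1.35% × 83/365 = $524.9466
Total = $1,611.3822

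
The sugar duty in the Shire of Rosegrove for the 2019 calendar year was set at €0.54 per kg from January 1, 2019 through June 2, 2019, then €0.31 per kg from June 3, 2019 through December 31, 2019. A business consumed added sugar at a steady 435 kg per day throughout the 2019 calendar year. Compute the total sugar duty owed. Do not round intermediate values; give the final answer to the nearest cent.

€64,527.90

January 1 – June 2, 2019: 153 days × 435 kg/day = 66,555 kg at €0.54/kg → €35,939.70
June 3 – December 31, 2019: 212 days × 435 kg/day = 92,220 kg at €0.31/kg → €28,588.20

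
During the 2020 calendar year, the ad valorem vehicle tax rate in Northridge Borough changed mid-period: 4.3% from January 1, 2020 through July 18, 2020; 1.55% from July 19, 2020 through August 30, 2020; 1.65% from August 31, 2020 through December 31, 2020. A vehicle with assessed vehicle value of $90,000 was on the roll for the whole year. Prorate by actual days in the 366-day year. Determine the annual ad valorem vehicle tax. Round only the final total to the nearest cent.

$2,777.70

January 1 – July 18, 2020: 200 days at 4.3% → $90,000 × 4.3% × 200/366 = $2,114.7541
July 19 – August 30, 2020: 43 days at 1.55% → $90,000 × 1.55% × 43/366 = $163.8934
August 31 – December 31, 2020: 123 days at 1.65% → $90,000 × 1.65% × 123/366 = $499.0574
Total = $2,777.7049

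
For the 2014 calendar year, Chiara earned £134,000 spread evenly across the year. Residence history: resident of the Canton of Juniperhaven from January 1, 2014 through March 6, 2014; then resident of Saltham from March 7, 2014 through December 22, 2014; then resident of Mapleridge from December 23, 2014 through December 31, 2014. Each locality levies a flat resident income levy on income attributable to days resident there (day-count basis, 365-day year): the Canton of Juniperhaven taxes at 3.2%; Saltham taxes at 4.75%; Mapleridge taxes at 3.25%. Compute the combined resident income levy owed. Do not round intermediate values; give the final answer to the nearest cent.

The Canton of Juniperhaven, January 1 – March 6, 2014: 65 days → £134,000 × 3.2% × 65/365 = £763.6164
Saltham, March 7 – December 22, 2014: 291 days → £134,000 × 4.75% × 291/365 = £5,074.5616
Mapleridge, December 23 – December 31, 2014: 9 days → £134,000 × 3.25% × 9/365 = £107.3836
Total = £5,945.5616

£5,945.56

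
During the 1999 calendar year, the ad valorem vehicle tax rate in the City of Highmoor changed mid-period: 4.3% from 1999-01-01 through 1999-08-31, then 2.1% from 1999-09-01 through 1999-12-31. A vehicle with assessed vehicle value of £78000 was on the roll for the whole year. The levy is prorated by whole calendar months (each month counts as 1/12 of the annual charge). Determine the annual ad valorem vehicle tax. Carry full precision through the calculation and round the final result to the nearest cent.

1999-01-01 to 1999-08-31: 8 months at 4.3% → £78000 × 4.3% × 8/12 = £2236.0000
1999-09-01 to 1999-12-31: 4 months at 2.1% → £78000 × 2.1% × 4/12 = £546.0000
Total = £2782.0000

£2782.00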